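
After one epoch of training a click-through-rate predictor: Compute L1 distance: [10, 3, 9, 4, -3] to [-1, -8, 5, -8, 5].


d = |10+ 1| + |3+ 8| + |9-5| + |4+ 8| + |-3-5|
  = 11 + 11 + 4 + 12 + 8
  = 46

46


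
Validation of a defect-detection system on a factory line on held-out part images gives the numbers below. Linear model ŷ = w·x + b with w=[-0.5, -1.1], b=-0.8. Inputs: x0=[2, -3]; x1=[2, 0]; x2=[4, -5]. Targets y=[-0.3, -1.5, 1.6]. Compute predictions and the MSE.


ŷ0 = (-0.5)·(2) + (-1.1)·(-3) - 0.8 = 1.5
ŷ1 = (-0.5)·(2) + (-1.1)·(0) - 0.8 = -1.8
ŷ2 = (-0.5)·(4) + (-1.1)·(-5) - 0.8 = 2.7
errors² = [3.24, 0.09, 1.21]
MSE = 4.5400/3 = 1.5133

1.5133


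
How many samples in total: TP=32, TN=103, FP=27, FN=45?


Total = TP + TN + FP + FN
= 32 + 103 + 27 + 45
= 207
(Predicted positive: 59, predicted negative: 148)

207


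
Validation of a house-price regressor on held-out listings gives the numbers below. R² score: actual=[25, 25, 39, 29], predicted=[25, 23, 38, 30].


ȳ = 29.5
SS_res = Σ(y-ŷ)² = 6
SS_tot = Σ(y-ȳ)² = 131
R² = 1 - SS_res/SS_tot = 1 - 0.0458 = 0.9542

0.9542


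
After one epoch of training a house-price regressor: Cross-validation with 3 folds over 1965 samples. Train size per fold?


Fold size = 1965/3 = 655
Training per fold = 1965 - 655 = 1310

1310


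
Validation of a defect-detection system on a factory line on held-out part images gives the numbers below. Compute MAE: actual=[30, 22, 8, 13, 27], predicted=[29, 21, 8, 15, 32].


Absolute errors: |30-29|=1, |22-21|=1, |8-8|=0, |13-15|=2, |27-32|=5
Sum = 9
MAE = 9/5 = 9/5

9/5


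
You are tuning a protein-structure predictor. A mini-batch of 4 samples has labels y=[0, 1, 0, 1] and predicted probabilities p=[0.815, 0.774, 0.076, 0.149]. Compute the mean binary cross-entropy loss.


L[0] = -ln(1-0.815) = -ln(0.185) = 1.6874
L[1] = -ln(0.774) = 0.2562
L[2] = -ln(1-0.076) = -ln(0.924) = 0.079
L[3] = -ln(0.149) = 1.9038
mean = (1.6874 + 0.2562 + 0.079 + 1.9038)/4 = 0.9816

0.9816


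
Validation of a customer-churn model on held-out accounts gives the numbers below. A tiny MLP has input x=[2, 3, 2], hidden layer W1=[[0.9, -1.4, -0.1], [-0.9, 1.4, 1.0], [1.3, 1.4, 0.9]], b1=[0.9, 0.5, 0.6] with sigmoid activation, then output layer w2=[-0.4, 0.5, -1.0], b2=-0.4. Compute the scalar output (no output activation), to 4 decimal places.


z1[0] = (0.9)·(2) + (-1.4)·(3) + (-0.1)·(2) + 0.9 = -1.7
z1[1] = (-0.9)·(2) + (1.4)·(3) + (1.0)·(2) + 0.5 = 4.9
z1[2] = (1.3)·(2) + (1.4)·(3) + (0.9)·(2) + 0.6 = 9.2
h = sigmoid(z1) = [0.1545, 0.9926, 0.9999]
output = (-0.4)·(0.1545) + (0.5)·(0.9926) + (-1.0)·(0.9999) - 0.4 = -0.9654

-0.9654


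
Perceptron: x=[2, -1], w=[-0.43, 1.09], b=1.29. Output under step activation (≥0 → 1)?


z = (2)·(-0.43) + (-1)·(1.09) + 1.29
  = -0.66
step(z) = 0 (z<0)

0


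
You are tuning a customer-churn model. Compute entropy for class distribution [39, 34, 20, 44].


Probabilities: [39/137, 34/137, 20/137, 44/137] ≈ [0.2847, 0.2482, 0.146, 0.3212]
H = -((39/137)·log₂(39/137) + (34/137)·log₂(34/137) + (20/137)·log₂(20/137) + (44/137)·log₂(44/137))
  = 1.9465 bits

1.9465 bits


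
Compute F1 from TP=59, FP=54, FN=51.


Precision = 59/113 = 0.5221
Recall = 59/110 = 0.5364
F1 = 2·P·R/(P+R) = 2·TP/(2·TP+FP+FN) = 118/(118+54+51) = 118/223 = 0.5291

0.5291


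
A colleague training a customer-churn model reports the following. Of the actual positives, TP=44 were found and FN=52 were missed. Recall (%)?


Recall = TP/(TP+FN)
= 44/(44+52)
= 44/96 = 45.83%

45.83%


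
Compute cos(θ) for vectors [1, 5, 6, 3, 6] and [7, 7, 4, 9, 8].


A·B = 1·7 + 5·7 + 6·4 + 3·9 + 6·8 = 141
‖A‖ = √107 = 10.3441, ‖B‖ = √259 = 16.0935
cos = 141/(√107·√259) = 141/√27713 = 0.847

0.847


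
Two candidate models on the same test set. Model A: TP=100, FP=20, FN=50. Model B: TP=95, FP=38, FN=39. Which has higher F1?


Model A: P=100/120=0.8333, R=100/150=0.6667, F1=2PR/(P+R)=2TP/(2TP+FP+FN)=200/270=0.7407
Model B: P=95/133=0.7143, R=95/134=0.709, F1=2PR/(P+R)=2TP/(2TP+FP+FN)=190/267=0.7116
0.7407 > 0.7116 → Model A

Model A


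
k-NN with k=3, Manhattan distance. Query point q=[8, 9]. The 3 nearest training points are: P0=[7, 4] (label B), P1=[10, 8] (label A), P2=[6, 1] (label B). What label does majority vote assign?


d(q,P0) = 6  (label B)
d(q,P1) = 3  (label A)
d(q,P2) = 10  (label B)
Votes: A=1, B=2
Majority → B

B


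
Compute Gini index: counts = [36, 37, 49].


Probabilities: [36/122, 37/122, 49/122] ≈ [0.2951, 0.3033, 0.4016]
Σpᵢ² = (1296 + 1369 + 2401)/122² = 5066/14884
Gini = 1 - Σpᵢ² = 1 - 5066/14884 = 0.6596

0.6596


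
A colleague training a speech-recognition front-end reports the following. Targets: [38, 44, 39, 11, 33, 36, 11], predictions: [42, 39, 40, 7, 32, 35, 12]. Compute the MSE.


Squared errors: (38-42)²=16, (44-39)²=25, (39-40)²=1, (11-7)²=16, (33-32)²=1, (36-35)²=1, (11-12)²=1
Sum = 61
MSE = 61/7 = 61/7

61/7


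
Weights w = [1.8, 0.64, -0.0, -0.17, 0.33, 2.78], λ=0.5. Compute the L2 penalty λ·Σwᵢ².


‖w‖₂² = (1.8)² + (0.64)² + (-0.0)² + (-0.17)² + (0.33)² + (2.78)²
     = 3.24 + 0.4096 + 0 + 0.0289 + 0.1089 + 7.7284
     = 11.5158
λ·‖w‖₂² = 0.5·11.5158 = 5.7579

5.7579


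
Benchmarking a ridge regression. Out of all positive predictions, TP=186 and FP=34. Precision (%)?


Precision = TP/(TP+FP)
= 186/(186+34)
= 186/220 = 84.55%

84.55%


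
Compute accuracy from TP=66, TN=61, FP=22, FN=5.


Accuracy = (TP+TN)/(TP+TN+FP+FN)
= (66+61)/(154)
= 127/154 = 82.47%

82.47%


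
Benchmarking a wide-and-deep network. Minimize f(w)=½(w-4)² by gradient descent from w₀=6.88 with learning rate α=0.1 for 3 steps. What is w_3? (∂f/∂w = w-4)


step 1: grad = 6.88-4 = 2.88; w = 6.88 - 0.1·(2.88) = 6.592
step 2: grad = 6.592-4 = 2.592; w = 6.592 - 0.1·(2.592) = 6.3328
step 3: grad = 6.3328-4 = 2.3328; w = 6.3328 - 0.1·(2.3328) = 6.09952

6.09952


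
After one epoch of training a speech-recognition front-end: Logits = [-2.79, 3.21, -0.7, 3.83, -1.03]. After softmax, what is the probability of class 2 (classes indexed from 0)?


Exponentials: e^-2.79=0.0614, e^3.21=24.7791, e^-0.7=0.4966, e^3.83=46.0625, e^-1.03=0.357
Sum = 71.7566
Softmax = [0.0009, 0.3453, 0.0069, 0.6419, 0.005]
p[2] = 0.4966/71.7566 = 0.0069

0.0069


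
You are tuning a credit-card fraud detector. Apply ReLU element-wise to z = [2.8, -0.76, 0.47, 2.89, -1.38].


ReLU(2.8) = max(0, 2.8) = 2.8
ReLU(-0.76) = max(0, -0.76) = 0.0
ReLU(0.47) = max(0, 0.47) = 0.47
ReLU(2.89) = max(0, 2.89) = 2.89
ReLU(-1.38) = max(0, -1.38) = 0.0
result = [2.8, 0.0, 0.47, 2.89, 0.0]

[2.8, 0.0, 0.47, 2.89, 0.0]


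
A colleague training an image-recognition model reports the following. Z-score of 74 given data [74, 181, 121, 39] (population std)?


μ = 103.75, σ = 53.2512
z = (74 - 103.75)/53.2512 = -0.5587

-0.5587


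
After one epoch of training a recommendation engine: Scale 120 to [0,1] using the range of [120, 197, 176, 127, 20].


min=20, max=197
(120-20)/(197-20) = 100/177 = 0.565

0.565


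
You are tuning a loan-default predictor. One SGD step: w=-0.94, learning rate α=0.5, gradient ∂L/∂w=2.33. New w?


w_new = w - α·∇
= -0.94 - 0.5·2.33
= -0.94 - 1.165
= -2.105

-2.105


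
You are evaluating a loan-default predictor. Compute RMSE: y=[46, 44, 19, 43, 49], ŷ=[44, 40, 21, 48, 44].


MSE = 74/5 = 14.8
RMSE = √(74/5) = 3.8471

3.8471


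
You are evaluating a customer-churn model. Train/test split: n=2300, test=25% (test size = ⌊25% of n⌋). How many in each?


Test = ⌊2300·25/100⌋ = 575
Train = 2300 - 575 = 1725

Train: 1725, Test: 575


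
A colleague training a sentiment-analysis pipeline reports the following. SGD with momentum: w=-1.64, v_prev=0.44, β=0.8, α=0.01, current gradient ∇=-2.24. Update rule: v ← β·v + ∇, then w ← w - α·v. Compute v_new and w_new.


v_new = 0.8·0.44 - 2.24 = 0.352 - 2.24 = -1.888
w_new = -1.64 - 0.01·-1.888 = -1.64 + 0.01888 = -1.62112

v_new=-1.888, w_new=-1.62112


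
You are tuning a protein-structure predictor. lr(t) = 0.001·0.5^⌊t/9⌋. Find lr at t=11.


n_drops = ⌊11/9⌋ = 1
lr = 0.001·0.5^1 = 0.001·0.5 = 0.0005

0.0005


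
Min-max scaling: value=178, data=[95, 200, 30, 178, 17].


min=17, max=200
(178-17)/(200-17) = 161/183 = 0.8798

0.8798


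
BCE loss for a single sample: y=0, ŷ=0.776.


BCE = -[y·ln(p) + (1-y)·ln(1-p)]
= -0 - 1·ln(1-0.776)
= -ln(0.224) = 1.4961

1.4961


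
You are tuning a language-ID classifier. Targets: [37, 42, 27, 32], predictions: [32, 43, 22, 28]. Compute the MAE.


Absolute errors: |37-32|=5, |42-43|=1, |27-22|=5, |32-28|=4
Sum = 15
MAE = 15/4 = 15/4

15/4


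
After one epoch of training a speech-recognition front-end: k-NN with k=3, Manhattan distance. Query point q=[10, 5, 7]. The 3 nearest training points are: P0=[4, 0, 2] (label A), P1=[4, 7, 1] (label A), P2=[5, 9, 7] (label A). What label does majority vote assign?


d(q,P0) = 16  (label A)
d(q,P1) = 14  (label A)
d(q,P2) = 9  (label A)
Votes: A=3, B=0
Majority → A

A


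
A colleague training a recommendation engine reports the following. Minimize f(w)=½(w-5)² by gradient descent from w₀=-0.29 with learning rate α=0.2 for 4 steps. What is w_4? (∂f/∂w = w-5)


step 1: grad = -0.29-5 = -5.29; w = -0.29 - 0.2·(-5.29) = 0.768
step 2: grad = 0.768-5 = -4.232; w = 0.768 - 0.2·(-4.232) = 1.6144
step 3: grad = 1.6144-5 = -3.3856; w = 1.6144 - 0.2·(-3.3856) = 2.29152
step 4: grad = 2.29152-5 = -2.70848; w = 2.29152 - 0.2·(-2.70848) = 2.833216

2.833216


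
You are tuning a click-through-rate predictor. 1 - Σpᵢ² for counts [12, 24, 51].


Probabilities: [12/87, 24/87, 51/87] ≈ [0.1379, 0.2759, 0.5862]
Σpᵢ² = (144 + 576 + 2601)/87² = 3321/7569
Gini = 1 - Σpᵢ² = 1 - 3321/7569 = 0.5612

0.5612


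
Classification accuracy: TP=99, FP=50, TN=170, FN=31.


Accuracy = (TP+TN)/(TP+TN+FP+FN)
= (99+170)/(350)
= 269/350 = 76.86%

76.86%


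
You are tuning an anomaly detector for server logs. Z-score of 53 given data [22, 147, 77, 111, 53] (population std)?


μ = 82, σ = 43.6623
z = (53 - 82)/43.6623 = -0.6642

-0.6642


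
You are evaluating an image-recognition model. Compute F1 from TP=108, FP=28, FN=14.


Precision = 108/136 = 0.7941
Recall = 108/122 = 0.8852
F1 = 2·P·R/(P+R) = 2·TP/(2·TP+FP+FN) = 216/(216+28+14) = 216/258 = 0.8372

0.8372


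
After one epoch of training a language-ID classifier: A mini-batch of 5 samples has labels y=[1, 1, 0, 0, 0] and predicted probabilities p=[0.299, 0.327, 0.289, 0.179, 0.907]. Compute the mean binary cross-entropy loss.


L[0] = -ln(0.299) = 1.2073
L[1] = -ln(0.327) = 1.1178
L[2] = -ln(1-0.289) = -ln(0.711) = 0.3411
L[3] = -ln(1-0.179) = -ln(0.821) = 0.1972
L[4] = -ln(1-0.907) = -ln(0.093) = 2.3752
mean = (1.2073 + 1.1178 + 0.3411 + 0.1972 + 2.3752)/5 = 1.0477

1.0477


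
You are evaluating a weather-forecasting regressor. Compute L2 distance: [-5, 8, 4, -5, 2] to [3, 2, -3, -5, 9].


d = √((-5-3)² + (8-2)² + (4+ 3)² + (-5+ 5)² + (2-9)²)
  = √(64 + 36 + 49 + 0 + 49)
  = √198 = 14.0712

14.0712


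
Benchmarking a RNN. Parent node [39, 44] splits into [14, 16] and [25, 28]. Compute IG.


Parent = [39, 44], H_parent = 0.9974
H_left = 0.9968 (n=30), H_right = 0.9977 (n=53)
H_children = (30/83)·0.9968 + (53/83)·0.9977 = 0.9974
IG = 0.9974 - 0.9974 = 0.0

0.0


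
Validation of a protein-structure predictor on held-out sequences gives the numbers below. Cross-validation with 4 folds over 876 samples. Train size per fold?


Fold size = 876/4 = 219
Training per fold = 876 - 219 = 657

657


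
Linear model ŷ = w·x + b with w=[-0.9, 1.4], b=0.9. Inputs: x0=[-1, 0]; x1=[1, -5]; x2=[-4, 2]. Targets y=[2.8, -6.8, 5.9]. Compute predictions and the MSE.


ŷ0 = (-0.9)·(-1) + (1.4)·(0) + 0.9 = 1.8
ŷ1 = (-0.9)·(1) + (1.4)·(-5) + 0.9 = -7.0
ŷ2 = (-0.9)·(-4) + (1.4)·(2) + 0.9 = 7.3
errors² = [1.0, 0.04, 1.96]
MSE = 3.0000/3 = 1.0

1.0


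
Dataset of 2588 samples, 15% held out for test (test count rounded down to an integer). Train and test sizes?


Test = ⌊2588·15/100⌋ = 388
Train = 2588 - 388 = 2200

Train: 2200, Test: 388


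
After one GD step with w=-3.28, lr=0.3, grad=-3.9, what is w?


w_new = w - α·∇
= -3.28 - 0.3·-3.9
= -3.28 + 1.17
= -2.11

-2.11


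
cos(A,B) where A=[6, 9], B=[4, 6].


A·B = 6·4 + 9·6 = 78
‖A‖ = √117 = 10.8167, ‖B‖ = √52 = 7.2111
cos = 78/(√117·√52) = 78/√6084 = 1.0

1.0


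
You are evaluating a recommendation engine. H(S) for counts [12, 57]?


Probabilities: [12/69, 57/69] ≈ [0.1739, 0.8261]
H = -((12/69)·log₂(12/69) + (57/69)·log₂(57/69))
  = 0.6666 bits

0.6666 bits


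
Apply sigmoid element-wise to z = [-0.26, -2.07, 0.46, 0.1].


σ(-0.26) = 1/(1+e^0.26) = 0.4354
σ(-2.07) = 1/(1+e^2.07) = 0.112
σ(0.46) = 1/(1+e^-0.46) = 0.613
σ(0.1) = 1/(1+e^-0.1) = 0.525
result = [0.4354, 0.112, 0.613, 0.525]

[0.4354, 0.112, 0.613, 0.525]


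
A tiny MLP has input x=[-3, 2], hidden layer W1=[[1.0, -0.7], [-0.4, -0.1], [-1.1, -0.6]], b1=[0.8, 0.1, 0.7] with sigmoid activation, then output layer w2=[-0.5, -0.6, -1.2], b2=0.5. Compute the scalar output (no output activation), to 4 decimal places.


z1[0] = (1.0)·(-3) + (-0.7)·(2) + 0.8 = -3.6
z1[1] = (-0.4)·(-3) + (-0.1)·(2) + 0.1 = 1.1
z1[2] = (-1.1)·(-3) + (-0.6)·(2) + 0.7 = 2.8
h = sigmoid(z1) = [0.0266, 0.7503, 0.9427]
output = (-0.5)·(0.0266) + (-0.6)·(0.7503) + (-1.2)·(0.9427) + 0.5 = -1.0947

-1.0947


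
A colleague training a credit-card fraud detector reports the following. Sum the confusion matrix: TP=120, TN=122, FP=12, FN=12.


Total = TP + TN + FP + FN
= 120 + 122 + 12 + 12
= 266
(Predicted positive: 132, predicted negative: 134)

266


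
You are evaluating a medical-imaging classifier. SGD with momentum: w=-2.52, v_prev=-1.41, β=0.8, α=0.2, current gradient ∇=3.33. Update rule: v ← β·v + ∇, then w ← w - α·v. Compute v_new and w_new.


v_new = 0.8·-1.41 + 3.33 = -1.128 + 3.33 = 2.202
w_new = -2.52 - 0.2·2.202 = -2.52 - 0.4404 = -2.9604

v_new=2.202, w_new=-2.9604


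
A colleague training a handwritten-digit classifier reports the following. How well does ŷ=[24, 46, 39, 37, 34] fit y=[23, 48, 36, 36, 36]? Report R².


ȳ = 35.8
SS_res = Σ(y-ŷ)² = 19
SS_tot = Σ(y-ȳ)² = 312.8
R² = 1 - SS_res/SS_tot = 1 - 0.0607 = 0.9393

0.9393


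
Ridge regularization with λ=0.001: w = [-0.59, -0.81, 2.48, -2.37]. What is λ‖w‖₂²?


‖w‖₂² = (-0.59)² + (-0.81)² + (2.48)² + (-2.37)²
     = 0.3481 + 0.6561 + 6.1504 + 5.6169
     = 12.7715
λ·‖w‖₂² = 0.001·12.7715 = 0.012771

0.012771


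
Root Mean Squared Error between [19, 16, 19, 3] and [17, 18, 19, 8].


MSE = 33/4 = 8.25
RMSE = √(33/4) = 2.8723

2.8723


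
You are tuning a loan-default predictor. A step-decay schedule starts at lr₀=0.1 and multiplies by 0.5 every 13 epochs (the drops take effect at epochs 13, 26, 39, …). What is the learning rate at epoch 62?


n_drops = ⌊62/13⌋ = 4
lr = 0.1·0.5^4 = 0.1·0.0625 = 0.00625

0.00625


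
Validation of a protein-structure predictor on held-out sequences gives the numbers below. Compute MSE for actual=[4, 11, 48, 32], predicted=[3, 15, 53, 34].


Squared errors: (4-3)²=1, (11-15)²=16, (48-53)²=25, (32-34)²=4
Sum = 46
MSE = 46/4 = 23/2

23/2


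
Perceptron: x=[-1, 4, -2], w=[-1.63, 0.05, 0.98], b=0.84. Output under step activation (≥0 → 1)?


z = (-1)·(-1.63) + (4)·(0.05) + (-2)·(0.98) + 0.84
  = 0.71
step(z) = 1 (z≥0)

1


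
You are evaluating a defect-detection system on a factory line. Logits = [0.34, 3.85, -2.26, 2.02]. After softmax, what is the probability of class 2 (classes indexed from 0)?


Exponentials: e^0.34=1.4049, e^3.85=46.9931, e^-2.26=0.1044, e^2.02=7.5383
Sum = 56.0407
Softmax = [0.0251, 0.8386, 0.0019, 0.1345]
p[2] = 0.1044/56.0407 = 0.0019

0.0019


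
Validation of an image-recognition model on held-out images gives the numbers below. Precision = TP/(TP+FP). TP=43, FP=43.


Precision = TP/(TP+FP)
= 43/(43+43)
= 43/86 = 50.0%

50.0%


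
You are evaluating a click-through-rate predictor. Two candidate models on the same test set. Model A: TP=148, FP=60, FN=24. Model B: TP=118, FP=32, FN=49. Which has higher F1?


Model A: P=148/208=0.7115, R=148/172=0.8605, F1=2PR/(P+R)=2TP/(2TP+FP+FN)=296/380=0.7789
Model B: P=118/150=0.7867, R=118/167=0.7066, F1=2PR/(P+R)=2TP/(2TP+FP+FN)=236/317=0.7445
0.7789 > 0.7445 → Model A

Model A


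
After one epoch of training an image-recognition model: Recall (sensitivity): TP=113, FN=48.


Recall = TP/(TP+FN)
= 113/(113+48)
= 113/161 = 70.19%

70.19%


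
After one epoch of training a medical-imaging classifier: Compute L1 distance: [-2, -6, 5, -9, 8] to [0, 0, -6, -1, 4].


d = |-2-0| + |-6-0| + |5+ 6| + |-9+ 1| + |8-4|
  = 2 + 6 + 11 + 8 + 4
  = 31

31


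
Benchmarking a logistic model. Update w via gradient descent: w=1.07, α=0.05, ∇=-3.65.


w_new = w - α·∇
= 1.07 - 0.05·-3.65
= 1.07 + 0.1825
= 1.2525

1.2525


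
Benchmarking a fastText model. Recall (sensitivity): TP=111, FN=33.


Recall = TP/(TP+FN)
= 111/(111+33)
= 111/144 = 77.08%

77.08%


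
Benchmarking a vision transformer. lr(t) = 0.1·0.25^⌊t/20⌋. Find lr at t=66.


n_drops = ⌊66/20⌋ = 3
lr = 0.1·0.25^3 = 0.1·0.015625 = 0.0015625

0.0015625


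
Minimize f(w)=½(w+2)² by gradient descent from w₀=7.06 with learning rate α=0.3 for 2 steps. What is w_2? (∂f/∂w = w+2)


step 1: grad = 7.06+2 = 9.06; w = 7.06 - 0.3·(9.06) = 4.342
step 2: grad = 4.342+2 = 6.342; w = 4.342 - 0.3·(6.342) = 2.4394

2.4394


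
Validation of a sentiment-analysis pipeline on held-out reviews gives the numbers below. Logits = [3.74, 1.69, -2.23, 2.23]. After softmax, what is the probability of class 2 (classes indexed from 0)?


Exponentials: e^3.74=42.098, e^1.69=5.4195, e^-2.23=0.1075, e^2.23=9.2999
Sum = 56.9249
Softmax = [0.7395, 0.0952, 0.0019, 0.1634]
p[2] = 0.1075/56.9249 = 0.0019

0.0019


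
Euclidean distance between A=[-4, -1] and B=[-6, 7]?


d = √((-4+ 6)² + (-1-7)²)
  = √(4 + 64)
  = √68 = 8.2462

8.2462


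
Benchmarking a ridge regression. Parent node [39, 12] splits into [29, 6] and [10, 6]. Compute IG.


Parent = [39, 12], H_parent = 0.7871
H_left = 0.661 (n=35), H_right = 0.9544 (n=16)
H_children = (35/51)·0.661 + (16/51)·0.9544 = 0.753
IG = 0.7871 - 0.753 = 0.0341

0.0341


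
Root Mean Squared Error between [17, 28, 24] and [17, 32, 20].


MSE = 32/3 = 10.6667
RMSE = √(32/3) = 3.266

3.266


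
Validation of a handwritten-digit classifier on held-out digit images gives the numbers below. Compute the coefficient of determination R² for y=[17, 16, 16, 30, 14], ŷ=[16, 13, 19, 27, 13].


ȳ = 18.6
SS_res = Σ(y-ŷ)² = 29
SS_tot = Σ(y-ȳ)² = 167.2
R² = 1 - SS_res/SS_tot = 1 - 0.1734 = 0.8266

0.8266


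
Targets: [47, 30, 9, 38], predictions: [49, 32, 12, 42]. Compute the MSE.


Squared errors: (47-49)²=4, (30-32)²=4, (9-12)²=9, (38-42)²=16
Sum = 33
MSE = 33/4 = 33/4

33/4


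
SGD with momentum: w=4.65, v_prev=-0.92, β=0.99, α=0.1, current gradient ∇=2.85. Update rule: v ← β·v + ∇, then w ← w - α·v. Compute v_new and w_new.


v_new = 0.99·-0.92 + 2.85 = -0.9108 + 2.85 = 1.9392
w_new = 4.65 - 0.1·1.9392 = 4.65 - 0.19392 = 4.45608

v_new=1.9392, w_new=4.45608


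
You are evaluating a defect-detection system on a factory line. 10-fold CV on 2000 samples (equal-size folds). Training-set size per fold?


Fold size = 2000/10 = 200
Training per fold = 2000 - 200 = 1800

1800


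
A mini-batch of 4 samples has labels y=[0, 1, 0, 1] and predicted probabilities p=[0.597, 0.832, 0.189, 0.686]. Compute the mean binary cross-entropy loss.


L[0] = -ln(1-0.597) = -ln(0.403) = 0.9088
L[1] = -ln(0.832) = 0.1839
L[2] = -ln(1-0.189) = -ln(0.811) = 0.2095
L[3] = -ln(0.686) = 0.3769
mean = (0.9088 + 0.1839 + 0.2095 + 0.3769)/4 = 0.4198

0.4198


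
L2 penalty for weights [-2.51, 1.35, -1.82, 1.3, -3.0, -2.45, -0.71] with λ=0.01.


‖w‖₂² = (-2.51)² + (1.35)² + (-1.82)² + (1.3)² + (-3.0)² + (-2.45)² + (-0.71)²
     = 6.3001 + 1.8225 + 3.3124 + 1.69 + 9 + 6.0025 + 0.5041
     = 28.6316
λ·‖w‖₂² = 0.01·28.6316 = 0.286316

0.286316


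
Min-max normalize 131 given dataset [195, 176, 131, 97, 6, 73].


min=6, max=195
(131-6)/(195-6) = 125/189 = 0.6614

0.6614


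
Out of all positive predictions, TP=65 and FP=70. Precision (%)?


Precision = TP/(TP+FP)
= 65/(65+70)
= 65/135 = 48.15%

48.15%


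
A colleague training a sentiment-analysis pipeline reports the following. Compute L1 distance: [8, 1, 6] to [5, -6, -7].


d = |8-5| + |1+ 6| + |6+ 7|
  = 3 + 7 + 13
  = 23

23


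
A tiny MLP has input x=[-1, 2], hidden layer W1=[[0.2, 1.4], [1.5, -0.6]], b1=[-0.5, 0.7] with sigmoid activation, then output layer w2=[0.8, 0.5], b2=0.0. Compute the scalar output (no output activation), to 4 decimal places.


z1[0] = (0.2)·(-1) + (1.4)·(2) - 0.5 = 2.1
z1[1] = (1.5)·(-1) + (-0.6)·(2) + 0.7 = -2.0
h = sigmoid(z1) = [0.8909, 0.1192]
output = (0.8)·(0.8909) + (0.5)·(0.1192) + 0.0 = 0.7723

0.7723


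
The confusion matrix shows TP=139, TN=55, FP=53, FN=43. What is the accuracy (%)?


Accuracy = (TP+TN)/(TP+TN+FP+FN)
= (139+55)/(290)
= 194/290 = 66.9%

66.9%


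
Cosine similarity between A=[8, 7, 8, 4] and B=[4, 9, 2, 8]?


A·B = 8·4 + 7·9 + 8·2 + 4·8 = 143
‖A‖ = √193 = 13.8924, ‖B‖ = √165 = 12.8452
cos = 143/(√193·√165) = 143/√31845 = 0.8013

0.8013


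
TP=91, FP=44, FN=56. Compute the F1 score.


Precision = 91/135 = 0.6741
Recall = 91/147 = 0.619
F1 = 2·P·R/(P+R) = 2·TP/(2·TP+FP+FN) = 182/(182+44+56) = 182/282 = 0.6454

0.6454


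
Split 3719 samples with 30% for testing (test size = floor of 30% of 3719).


Test = ⌊3719·30/100⌋ = 1115
Train = 3719 - 1115 = 2604

Train: 2604, Test: 1115


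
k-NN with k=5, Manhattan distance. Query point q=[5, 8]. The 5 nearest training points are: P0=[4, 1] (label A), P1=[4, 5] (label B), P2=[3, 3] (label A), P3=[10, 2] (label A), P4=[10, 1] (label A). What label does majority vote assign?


d(q,P0) = 8  (label A)
d(q,P1) = 4  (label B)
d(q,P2) = 7  (label A)
d(q,P3) = 11  (label A)
d(q,P4) = 12  (label A)
Votes: A=4, B=1
Majority → A

A


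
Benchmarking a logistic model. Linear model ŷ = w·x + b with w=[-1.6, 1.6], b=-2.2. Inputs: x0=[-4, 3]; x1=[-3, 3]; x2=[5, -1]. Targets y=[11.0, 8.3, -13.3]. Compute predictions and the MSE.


ŷ0 = (-1.6)·(-4) + (1.6)·(3) - 2.2 = 9.0
ŷ1 = (-1.6)·(-3) + (1.6)·(3) - 2.2 = 7.4
ŷ2 = (-1.6)·(5) + (1.6)·(-1) - 2.2 = -11.8
errors² = [4.0, 0.81, 2.25]
MSE = 7.0600/3 = 2.3533

2.3533


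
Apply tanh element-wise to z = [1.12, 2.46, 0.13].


tanh(1.12) = 0.8076
tanh(2.46) = 0.9855
tanh(0.13) = 0.1293
result = [0.8076, 0.9855, 0.1293]

[0.8076, 0.9855, 0.1293]


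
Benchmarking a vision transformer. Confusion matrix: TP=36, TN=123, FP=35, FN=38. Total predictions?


Total = TP + TN + FP + FN
= 36 + 123 + 35 + 38
= 232
(Predicted positive: 71, predicted negative: 161)

232


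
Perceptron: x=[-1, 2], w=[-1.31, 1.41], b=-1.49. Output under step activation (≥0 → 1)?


z = (-1)·(-1.31) + (2)·(1.41) - 1.49
  = 2.64
step(z) = 1 (z≥0)

1


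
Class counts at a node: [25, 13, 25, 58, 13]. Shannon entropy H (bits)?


Probabilities: [25/134, 13/134, 25/134, 58/134, 13/134] ≈ [0.1866, 0.097, 0.1866, 0.4328, 0.097]
H = -((25/134)·log₂(25/134) + (13/134)·log₂(13/134) + (25/134)·log₂(25/134) + (58/134)·log₂(58/134) + (13/134)·log₂(13/134))
  = 2.0798 bits

2.0798 bits


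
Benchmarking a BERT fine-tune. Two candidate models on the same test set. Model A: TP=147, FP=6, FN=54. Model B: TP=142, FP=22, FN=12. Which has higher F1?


Model A: P=147/153=0.9608, R=147/201=0.7313, F1=2PR/(P+R)=2TP/(2TP+FP+FN)=294/354=0.8305
Model B: P=142/164=0.8659, R=142/154=0.9221, F1=2PR/(P+R)=2TP/(2TP+FP+FN)=284/318=0.8931
0.8305 < 0.8931 → Model B

Model B


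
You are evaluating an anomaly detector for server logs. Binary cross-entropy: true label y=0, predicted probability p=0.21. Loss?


BCE = -[y·ln(p) + (1-y)·ln(1-p)]
= -0 - 1·ln(1-0.21)
= -ln(0.79) = 0.2357

0.2357


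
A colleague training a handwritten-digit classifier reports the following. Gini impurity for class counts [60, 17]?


Probabilities: [60/77, 17/77] ≈ [0.7792, 0.2208]
Σpᵢ² = (3600 + 289)/77² = 3889/5929
Gini = 1 - Σpᵢ² = 1 - 3889/5929 = 0.3441

0.3441


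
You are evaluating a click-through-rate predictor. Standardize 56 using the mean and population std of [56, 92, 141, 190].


μ = 119.75, σ = 50.5489
z = (56 - 119.75)/50.5489 = -1.2612

-1.2612


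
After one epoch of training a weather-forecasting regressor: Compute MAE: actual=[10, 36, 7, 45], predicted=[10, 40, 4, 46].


Absolute errors: |10-10|=0, |36-40|=4, |7-4|=3, |45-46|=1
Sum = 8
MAE = 8/4 = 2

2


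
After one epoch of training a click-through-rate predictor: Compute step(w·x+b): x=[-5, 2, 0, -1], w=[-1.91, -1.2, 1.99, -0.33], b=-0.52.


z = (-5)·(-1.91) + (2)·(-1.2) + (0)·(1.99) + (-1)·(-0.33) - 0.52
  = 6.96
step(z) = 1 (z≥0)

1


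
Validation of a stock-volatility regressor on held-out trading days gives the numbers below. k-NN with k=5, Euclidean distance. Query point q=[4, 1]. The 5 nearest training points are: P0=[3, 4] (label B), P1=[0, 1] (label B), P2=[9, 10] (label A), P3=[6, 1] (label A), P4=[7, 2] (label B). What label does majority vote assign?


d(q,P0) = 3.1623  (label B)
d(q,P1) = 4.0  (label B)
d(q,P2) = 10.2956  (label A)
d(q,P3) = 2.0  (label A)
d(q,P4) = 3.1623  (label B)
Votes: A=2, B=3
Majority → B

B


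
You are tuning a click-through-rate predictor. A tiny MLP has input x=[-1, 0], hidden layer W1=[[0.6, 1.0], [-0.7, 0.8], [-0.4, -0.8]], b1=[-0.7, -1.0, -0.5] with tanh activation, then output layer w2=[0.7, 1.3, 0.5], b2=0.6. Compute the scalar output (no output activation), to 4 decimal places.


z1[0] = (0.6)·(-1) + (1.0)·(0) - 0.7 = -1.3
z1[1] = (-0.7)·(-1) + (0.8)·(0) - 1.0 = -0.3
z1[2] = (-0.4)·(-1) + (-0.8)·(0) - 0.5 = -0.1
h = tanh(z1) = [-0.8617, -0.2913, -0.0997]
output = (0.7)·(-0.8617) + (1.3)·(-0.2913) + (0.5)·(-0.0997) + 0.6 = -0.4317

-0.4317


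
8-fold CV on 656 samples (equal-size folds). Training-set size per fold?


Fold size = 656/8 = 82
Training per fold = 656 - 82 = 574

574


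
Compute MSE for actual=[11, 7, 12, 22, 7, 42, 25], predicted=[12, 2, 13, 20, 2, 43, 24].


Squared errors: (11-12)²=1, (7-2)²=25, (12-13)²=1, (22-20)²=4, (7-2)²=25, (42-43)²=1, (25-24)²=1
Sum = 58
MSE = 58/7 = 58/7

58/7


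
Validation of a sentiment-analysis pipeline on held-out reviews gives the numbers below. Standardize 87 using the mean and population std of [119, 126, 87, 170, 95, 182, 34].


μ = 116.1429, σ = 46.8841
z = (87 - 116.1429)/46.8841 = -0.6216

-0.6216


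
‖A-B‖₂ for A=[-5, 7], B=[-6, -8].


d = √((-5+ 6)² + (7+ 8)²)
  = √(1 + 225)
  = √226 = 15.0333

15.0333


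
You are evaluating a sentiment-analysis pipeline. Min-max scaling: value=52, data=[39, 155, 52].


min=39, max=155
(52-39)/(155-39) = 13/116 = 0.1121

0.1121


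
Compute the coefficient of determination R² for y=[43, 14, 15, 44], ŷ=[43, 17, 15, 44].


ȳ = 29
SS_res = Σ(y-ŷ)² = 9
SS_tot = Σ(y-ȳ)² = 842
R² = 1 - SS_res/SS_tot = 1 - 0.0107 = 0.9893

0.9893


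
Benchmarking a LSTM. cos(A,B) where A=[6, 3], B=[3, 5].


A·B = 6·3 + 3·5 = 33
‖A‖ = √45 = 6.7082, ‖B‖ = √34 = 5.831
cos = 33/(√45·√34) = 33/√1530 = 0.8437

0.8437


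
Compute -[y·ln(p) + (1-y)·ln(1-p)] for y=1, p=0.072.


BCE = -[y·ln(p) + (1-y)·ln(1-p)]
= -1·ln(0.072) - 0
= -ln(0.072) = 2.6311

2.6311


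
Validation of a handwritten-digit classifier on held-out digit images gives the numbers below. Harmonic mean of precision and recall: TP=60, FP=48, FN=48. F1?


Precision = 60/108 = 0.5556
Recall = 60/108 = 0.5556
F1 = 2·P·R/(P+R) = 2·TP/(2·TP+FP+FN) = 120/(120+48+48) = 120/216 = 0.5556

0.5556


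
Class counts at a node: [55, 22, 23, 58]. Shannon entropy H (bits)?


Probabilities: [55/158, 22/158, 23/158, 58/158] ≈ [0.3481, 0.1392, 0.1456, 0.3671]
H = -((55/158)·log₂(55/158) + (22/158)·log₂(22/158) + (23/158)·log₂(23/158) + (58/158)·log₂(58/158))
  = 1.8615 bits

1.8615 bits


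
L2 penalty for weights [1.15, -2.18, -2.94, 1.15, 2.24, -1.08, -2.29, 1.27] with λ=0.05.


‖w‖₂² = (1.15)² + (-2.18)² + (-2.94)² + (1.15)² + (2.24)² + (-1.08)² + (-2.29)² + (1.27)²
     = 1.3225 + 4.7524 + 8.6436 + 1.3225 + 5.0176 + 1.1664 + 5.2441 + 1.6129
     = 29.082
λ·‖w‖₂² = 0.05·29.082 = 1.4541

1.4541


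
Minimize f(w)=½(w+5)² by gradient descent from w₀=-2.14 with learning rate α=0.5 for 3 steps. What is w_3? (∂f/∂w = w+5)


step 1: grad = -2.14+5 = 2.86; w = -2.14 - 0.5·(2.86) = -3.57
step 2: grad = -3.57+5 = 1.43; w = -3.57 - 0.5·(1.43) = -4.285
step 3: grad = -4.285+5 = 0.715; w = -4.285 - 0.5·(0.715) = -4.6425

-4.6425


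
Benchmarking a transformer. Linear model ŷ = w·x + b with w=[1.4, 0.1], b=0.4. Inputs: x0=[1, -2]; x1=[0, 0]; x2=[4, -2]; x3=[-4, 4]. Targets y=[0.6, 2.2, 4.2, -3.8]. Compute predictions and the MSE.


ŷ0 = (1.4)·(1) + (0.1)·(-2) + 0.4 = 1.6
ŷ1 = (1.4)·(0) + (0.1)·(0) + 0.4 = 0.4
ŷ2 = (1.4)·(4) + (0.1)·(-2) + 0.4 = 5.8
ŷ3 = (1.4)·(-4) + (0.1)·(4) + 0.4 = -4.8
errors² = [1.0, 3.24, 2.56, 1.0]
MSE = 7.8000/4 = 1.95

1.95


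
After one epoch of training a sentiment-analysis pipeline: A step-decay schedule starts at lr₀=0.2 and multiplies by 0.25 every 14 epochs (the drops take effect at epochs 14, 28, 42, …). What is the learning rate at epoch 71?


n_drops = ⌊71/14⌋ = 5
lr = 0.2·0.25^5 = 0.2·0.0009765625 = 0.0001953125

0.0001953125


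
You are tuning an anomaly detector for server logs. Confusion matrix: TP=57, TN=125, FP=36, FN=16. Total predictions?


Total = TP + TN + FP + FN
= 57 + 125 + 36 + 16
= 234
(Predicted positive: 93, predicted negative: 141)

234


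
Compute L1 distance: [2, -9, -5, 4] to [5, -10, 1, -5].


d = |2-5| + |-9+ 10| + |-5-1| + |4+ 5|
  = 3 + 1 + 6 + 9
  = 19

19


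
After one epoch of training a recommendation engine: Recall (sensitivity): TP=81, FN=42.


Recall = TP/(TP+FN)
= 81/(81+42)
= 81/123 = 65.85%

65.85%


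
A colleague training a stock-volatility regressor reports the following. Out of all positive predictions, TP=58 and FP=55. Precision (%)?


Precision = TP/(TP+FP)
= 58/(58+55)
= 58/113 = 51.33%

51.33%


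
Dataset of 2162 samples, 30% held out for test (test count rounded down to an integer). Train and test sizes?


Test = ⌊2162·30/100⌋ = 648
Train = 2162 - 648 = 1514

Train: 1514, Test: 648


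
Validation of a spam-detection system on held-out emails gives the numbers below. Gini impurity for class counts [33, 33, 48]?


Probabilities: [33/114, 33/114, 48/114] ≈ [0.2895, 0.2895, 0.4211]
Σpᵢ² = (1089 + 1089 + 2304)/114² = 4482/12996
Gini = 1 - Σpᵢ² = 1 - 4482/12996 = 0.6551

0.6551


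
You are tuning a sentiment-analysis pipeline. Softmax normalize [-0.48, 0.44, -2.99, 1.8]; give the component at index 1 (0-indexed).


Exponentials: e^-0.48=0.6188, e^0.44=1.5527, e^-2.99=0.0503, e^1.8=6.0496
Sum = 8.2714
Softmax = [0.0748, 0.1877, 0.0061, 0.7314]
p[1] = 1.5527/8.2714 = 0.1877

0.1877


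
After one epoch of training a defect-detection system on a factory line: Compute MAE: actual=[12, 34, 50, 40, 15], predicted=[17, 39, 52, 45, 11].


Absolute errors: |12-17|=5, |34-39|=5, |50-52|=2, |40-45|=5, |15-11|=4
Sum = 21
MAE = 21/5 = 21/5

21/5


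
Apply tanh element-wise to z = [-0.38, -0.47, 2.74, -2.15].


tanh(-0.38) = -0.3627
tanh(-0.47) = -0.4382
tanh(2.74) = 0.9917
tanh(-2.15) = -0.9732
result = [-0.3627, -0.4382, 0.9917, -0.9732]

[-0.3627, -0.4382, 0.9917, -0.9732]


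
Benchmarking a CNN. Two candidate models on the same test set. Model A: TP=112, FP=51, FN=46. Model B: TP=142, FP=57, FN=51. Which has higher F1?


Model A: P=112/163=0.6871, R=112/158=0.7089, F1=2PR/(P+R)=2TP/(2TP+FP+FN)=224/321=0.6978
Model B: P=142/199=0.7136, R=142/193=0.7358, F1=2PR/(P+R)=2TP/(2TP+FP+FN)=284/392=0.7245
0.6978 < 0.7245 → Model B

Model B


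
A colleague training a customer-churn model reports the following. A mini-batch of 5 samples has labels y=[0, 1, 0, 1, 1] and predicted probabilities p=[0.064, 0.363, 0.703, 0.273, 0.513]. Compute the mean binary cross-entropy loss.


L[0] = -ln(1-0.064) = -ln(0.936) = 0.0661
L[1] = -ln(0.363) = 1.0134
L[2] = -ln(1-0.703) = -ln(0.297) = 1.214
L[3] = -ln(0.273) = 1.2983
L[4] = -ln(0.513) = 0.6675
mean = (0.0661 + 1.0134 + 1.214 + 1.2983 + 0.6675)/5 = 0.8519

0.8519


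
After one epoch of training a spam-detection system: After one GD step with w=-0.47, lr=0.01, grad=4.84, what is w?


w_new = w - α·∇
= -0.47 - 0.01·4.84
= -0.47 - 0.0484
= -0.5184

-0.5184


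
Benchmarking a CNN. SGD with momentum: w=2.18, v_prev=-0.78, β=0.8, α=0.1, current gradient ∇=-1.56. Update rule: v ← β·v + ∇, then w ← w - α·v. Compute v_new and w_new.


v_new = 0.8·-0.78 - 1.56 = -0.624 - 1.56 = -2.184
w_new = 2.18 - 0.1·-2.184 = 2.18 + 0.2184 = 2.3984

v_new=-2.184, w_new=2.3984


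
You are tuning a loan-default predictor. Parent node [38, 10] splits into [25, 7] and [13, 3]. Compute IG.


Parent = [38, 10], H_parent = 0.7383
H_left = 0.7579 (n=32), H_right = 0.6962 (n=16)
H_children = (32/48)·0.7579 + (16/48)·0.6962 = 0.7373
IG = 0.7383 - 0.7373 = 0.001

0.001


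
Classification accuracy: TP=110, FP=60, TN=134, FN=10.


Accuracy = (TP+TN)/(TP+TN+FP+FN)
= (110+134)/(314)
= 244/314 = 77.71%

77.71%


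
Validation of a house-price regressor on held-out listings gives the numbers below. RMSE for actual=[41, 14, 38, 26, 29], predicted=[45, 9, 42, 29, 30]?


MSE = 67/5 = 13.4
RMSE = √(67/5) = 3.6606

3.6606


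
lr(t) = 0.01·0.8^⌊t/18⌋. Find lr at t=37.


n_drops = ⌊37/18⌋ = 2
lr = 0.01·0.8^2 = 0.01·0.64 = 0.0064

0.0064


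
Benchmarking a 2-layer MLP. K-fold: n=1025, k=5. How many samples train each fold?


Fold size = 1025/5 = 205
Training per fold = 1025 - 205 = 820

820


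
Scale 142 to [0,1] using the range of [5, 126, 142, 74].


min=5, max=142
(142-5)/(142-5) = 137/137 = 1.0

1.0


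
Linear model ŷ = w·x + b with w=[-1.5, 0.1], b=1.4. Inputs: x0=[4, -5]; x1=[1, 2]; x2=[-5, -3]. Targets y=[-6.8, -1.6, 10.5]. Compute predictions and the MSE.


ŷ0 = (-1.5)·(4) + (0.1)·(-5) + 1.4 = -5.1
ŷ1 = (-1.5)·(1) + (0.1)·(2) + 1.4 = 0.1
ŷ2 = (-1.5)·(-5) + (0.1)·(-3) + 1.4 = 8.6
errors² = [2.89, 2.89, 3.61]
MSE = 9.3900/3 = 3.13

3.13


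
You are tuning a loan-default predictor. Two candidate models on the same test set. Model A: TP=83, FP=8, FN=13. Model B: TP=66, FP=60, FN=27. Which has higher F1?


Model A: P=83/91=0.9121, R=83/96=0.8646, F1=2PR/(P+R)=2TP/(2TP+FP+FN)=166/187=0.8877
Model B: P=66/126=0.5238, R=66/93=0.7097, F1=2PR/(P+R)=2TP/(2TP+FP+FN)=132/219=0.6027
0.8877 > 0.6027 → Model A

Model A


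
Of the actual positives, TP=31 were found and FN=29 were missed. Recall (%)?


Recall = TP/(TP+FN)
= 31/(31+29)
= 31/60 = 51.67%

51.67%


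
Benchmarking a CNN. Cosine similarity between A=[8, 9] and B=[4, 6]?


A·B = 8·4 + 9·6 = 86
‖A‖ = √145 = 12.0416, ‖B‖ = √52 = 7.2111
cos = 86/(√145·√52) = 86/√7540 = 0.9904

0.9904


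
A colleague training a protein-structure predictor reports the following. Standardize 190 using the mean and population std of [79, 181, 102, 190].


μ = 138, σ = 48.296
z = (190 - 138)/48.296 = 1.0767

1.0767


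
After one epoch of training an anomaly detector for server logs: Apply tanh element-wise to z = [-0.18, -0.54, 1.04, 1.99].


tanh(-0.18) = -0.1781
tanh(-0.54) = -0.493
tanh(1.04) = 0.7779
tanh(1.99) = 0.9633
result = [-0.1781, -0.493, 0.7779, 0.9633]

[-0.1781, -0.493, 0.7779, 0.9633]


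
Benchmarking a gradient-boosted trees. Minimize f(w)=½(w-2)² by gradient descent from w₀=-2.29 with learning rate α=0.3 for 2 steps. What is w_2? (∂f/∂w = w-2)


step 1: grad = -2.29-2 = -4.29; w = -2.29 - 0.3·(-4.29) = -1.003
step 2: grad = -1.003-2 = -3.003; w = -1.003 - 0.3·(-3.003) = -0.1021

-0.1021


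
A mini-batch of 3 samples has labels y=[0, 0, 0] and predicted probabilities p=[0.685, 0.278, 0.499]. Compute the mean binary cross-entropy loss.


L[0] = -ln(1-0.685) = -ln(0.315) = 1.1552
L[1] = -ln(1-0.278) = -ln(0.722) = 0.3257
L[2] = -ln(1-0.499) = -ln(0.501) = 0.6911
mean = (1.1552 + 0.3257 + 0.6911)/3 = 0.724

0.724


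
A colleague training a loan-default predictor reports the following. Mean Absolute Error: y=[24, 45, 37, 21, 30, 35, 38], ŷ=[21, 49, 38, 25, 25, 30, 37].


Absolute errors: |24-21|=3, |45-49|=4, |37-38|=1, |21-25|=4, |30-25|=5, |35-30|=5, |38-37|=1
Sum = 23
MAE = 23/7 = 23/7

23/7


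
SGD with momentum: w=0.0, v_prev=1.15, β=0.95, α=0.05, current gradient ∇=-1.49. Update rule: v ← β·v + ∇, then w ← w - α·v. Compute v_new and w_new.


v_new = 0.95·1.15 - 1.49 = 1.0925 - 1.49 = -0.3975
w_new = 0.0 - 0.05·-0.3975 = 0.0 + 0.019875 = 0.019875

v_new=-0.3975, w_new=0.019875


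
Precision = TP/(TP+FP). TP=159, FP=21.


Precision = TP/(TP+FP)
= 159/(159+21)
= 159/180 = 88.33%

88.33%


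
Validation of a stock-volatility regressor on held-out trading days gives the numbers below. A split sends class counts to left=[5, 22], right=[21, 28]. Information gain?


Parent = [26, 50], H_parent = 0.9268
H_left = 0.6913 (n=27), H_right = 0.9852 (n=49)
H_children = (27/76)·0.6913 + (49/76)·0.9852 = 0.8808
IG = 0.9268 - 0.8808 = 0.046

0.046


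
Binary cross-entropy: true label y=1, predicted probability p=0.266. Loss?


BCE = -[y·ln(p) + (1-y)·ln(1-p)]
= -1·ln(0.266) - 0
= -ln(0.266) = 1.3243

1.3243


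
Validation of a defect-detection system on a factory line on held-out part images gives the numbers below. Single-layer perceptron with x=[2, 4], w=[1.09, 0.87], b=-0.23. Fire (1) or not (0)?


z = (2)·(1.09) + (4)·(0.87) - 0.23
  = 5.43
step(z) = 1 (z≥0)

1


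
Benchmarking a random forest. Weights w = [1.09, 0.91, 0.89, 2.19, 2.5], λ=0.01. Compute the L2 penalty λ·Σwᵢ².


‖w‖₂² = (1.09)² + (0.91)² + (0.89)² + (2.19)² + (2.5)²
     = 1.1881 + 0.8281 + 0.7921 + 4.7961 + 6.25
     = 13.8544
λ·‖w‖₂² = 0.01·13.8544 = 0.138544

0.138544


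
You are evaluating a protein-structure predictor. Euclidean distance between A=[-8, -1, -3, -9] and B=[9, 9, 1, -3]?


d = √((-8-9)² + (-1-9)² + (-3-1)² + (-9+ 3)²)
  = √(289 + 100 + 16 + 36)
  = √441 = 21.0

21.0


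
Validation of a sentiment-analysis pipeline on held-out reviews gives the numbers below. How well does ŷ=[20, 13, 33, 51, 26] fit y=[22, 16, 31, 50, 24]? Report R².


ȳ = 28.6
SS_res = Σ(y-ŷ)² = 22
SS_tot = Σ(y-ȳ)² = 687.2
R² = 1 - SS_res/SS_tot = 1 - 0.032 = 0.968

0.968


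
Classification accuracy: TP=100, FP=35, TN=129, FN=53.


Accuracy = (TP+TN)/(TP+TN+FP+FN)
= (100+129)/(317)
= 229/317 = 72.24%

72.24%


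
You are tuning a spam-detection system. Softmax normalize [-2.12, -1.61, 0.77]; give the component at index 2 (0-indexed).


Exponentials: e^-2.12=0.12, e^-1.61=0.1999, e^0.77=2.1598
Sum = 2.4797
Softmax = [0.0484, 0.0806, 0.871]
p[2] = 2.1598/2.4797 = 0.871

0.871
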